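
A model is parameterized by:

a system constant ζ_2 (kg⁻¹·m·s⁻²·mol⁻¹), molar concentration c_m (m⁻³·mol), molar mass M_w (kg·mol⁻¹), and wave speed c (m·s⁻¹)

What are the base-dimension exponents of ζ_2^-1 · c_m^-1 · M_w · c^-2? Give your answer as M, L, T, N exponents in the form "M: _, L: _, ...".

Collect each base-dimension exponent across the product:
  M: −(-1) − (0) + (1) − 2·(0) = 2
  L: −(1) − (-3) + (0) − 2·(1) = 0
  T: −(-2) − (0) + (0) − 2·(-1) = 4
  N: −(-1) − (1) + (-1) − 2·(0) = -1
So the dimensions are [M² T⁴ N⁻¹].

M: 2, L: 0, T: 4, N: -1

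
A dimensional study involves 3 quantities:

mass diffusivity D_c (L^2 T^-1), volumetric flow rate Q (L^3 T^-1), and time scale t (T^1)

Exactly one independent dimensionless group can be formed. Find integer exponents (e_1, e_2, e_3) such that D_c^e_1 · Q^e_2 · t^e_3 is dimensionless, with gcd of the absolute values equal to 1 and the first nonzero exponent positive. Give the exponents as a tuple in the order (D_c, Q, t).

L: e_1·(2) + e_2·(3) + e_3·(0) = 0
T: e_1·(-1) + e_2·(-1) + e_3·(1) = 0
Solving this homogeneous linear system for the smallest-integer solution (first nonzero entry positive) gives (3, -2, 1).

(3, -2, 1)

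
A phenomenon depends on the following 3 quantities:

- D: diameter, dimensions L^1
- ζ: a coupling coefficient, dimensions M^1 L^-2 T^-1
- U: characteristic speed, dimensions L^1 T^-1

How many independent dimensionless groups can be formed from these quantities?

0

There are 3 variables and 3 base dimensions (M, L, T).
The dimension matrix has rank 3.
Independent dimensionless groups: 3 − 3 = 0.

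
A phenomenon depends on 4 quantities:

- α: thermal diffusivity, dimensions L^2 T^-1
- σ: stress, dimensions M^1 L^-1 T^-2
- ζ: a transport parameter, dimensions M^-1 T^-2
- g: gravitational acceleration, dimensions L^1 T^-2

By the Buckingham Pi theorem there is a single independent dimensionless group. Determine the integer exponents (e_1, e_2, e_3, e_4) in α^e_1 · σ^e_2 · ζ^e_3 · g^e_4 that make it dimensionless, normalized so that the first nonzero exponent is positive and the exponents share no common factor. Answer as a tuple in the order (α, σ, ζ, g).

(2, 1, 1, -3)

M: e_1·(0) + e_2·(1) + e_3·(-1) + e_4·(0) = 0
L: e_1·(2) + e_2·(-1) + e_3·(0) + e_4·(1) = 0
T: e_1·(-1) + e_2·(-2) + e_3·(-2) + e_4·(-2) = 0
Solving this homogeneous linear system for the smallest-integer solution (first nonzero entry positive) gives (2, 1, 1, -3).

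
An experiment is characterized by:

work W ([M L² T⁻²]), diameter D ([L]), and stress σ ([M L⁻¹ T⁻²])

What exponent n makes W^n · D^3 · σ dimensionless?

-1

Balance the M exponent: (1)·n from W, plus 3·(0) + (1) = 1 from the rest, must sum to zero.
n + 1 = 0, so n = -1.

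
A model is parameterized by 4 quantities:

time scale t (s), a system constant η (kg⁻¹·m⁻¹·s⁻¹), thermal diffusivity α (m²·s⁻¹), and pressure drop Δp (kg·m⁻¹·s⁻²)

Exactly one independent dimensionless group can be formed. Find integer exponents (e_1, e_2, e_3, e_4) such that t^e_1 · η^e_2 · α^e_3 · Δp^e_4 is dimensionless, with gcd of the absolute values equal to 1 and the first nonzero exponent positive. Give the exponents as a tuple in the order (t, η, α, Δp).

M: e_1·(0) + e_2·(-1) + e_3·(0) + e_4·(1) = 0
L: e_1·(0) + e_2·(-1) + e_3·(2) + e_4·(-1) = 0
T: e_1·(1) + e_2·(-1) + e_3·(-1) + e_4·(-2) = 0
Solving this homogeneous linear system for the smallest-integer solution (first nonzero entry positive) gives (4, 1, 1, 1).

(4, 1, 1, 1)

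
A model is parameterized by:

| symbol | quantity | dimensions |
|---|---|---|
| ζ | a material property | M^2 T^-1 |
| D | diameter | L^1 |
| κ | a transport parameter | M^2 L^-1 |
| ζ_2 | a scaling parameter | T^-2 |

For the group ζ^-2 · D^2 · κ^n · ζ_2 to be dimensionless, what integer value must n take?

Balance the M exponent: (2)·n from κ, plus −2·(2) + 2·(0) + (0) = -4 from the rest, must sum to zero.
2n − 4 = 0, so n = 2.

2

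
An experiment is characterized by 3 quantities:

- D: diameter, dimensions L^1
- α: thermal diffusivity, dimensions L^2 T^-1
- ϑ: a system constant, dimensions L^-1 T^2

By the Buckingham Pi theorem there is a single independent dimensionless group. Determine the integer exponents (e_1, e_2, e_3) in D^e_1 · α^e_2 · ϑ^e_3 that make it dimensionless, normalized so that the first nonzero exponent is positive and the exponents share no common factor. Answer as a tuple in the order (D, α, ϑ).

(3, -2, -1)

L: e_1·(1) + e_2·(2) + e_3·(-1) = 0
T: e_1·(0) + e_2·(-1) + e_3·(2) = 0
Solving this homogeneous linear system for the smallest-integer solution (first nonzero entry positive) gives (3, -2, -1).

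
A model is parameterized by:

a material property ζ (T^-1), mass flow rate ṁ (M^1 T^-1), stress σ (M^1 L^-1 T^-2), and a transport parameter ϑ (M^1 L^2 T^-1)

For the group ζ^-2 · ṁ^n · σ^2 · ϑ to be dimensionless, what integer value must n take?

-3

Balance the M exponent: (1)·n from ṁ, plus −2·(0) + 2·(1) + (1) = 3 from the rest, must sum to zero.
n + 3 = 0, so n = -3.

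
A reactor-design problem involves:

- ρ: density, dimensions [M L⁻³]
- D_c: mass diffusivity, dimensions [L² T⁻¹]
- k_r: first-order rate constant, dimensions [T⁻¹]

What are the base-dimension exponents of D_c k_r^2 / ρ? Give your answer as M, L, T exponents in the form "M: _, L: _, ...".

Collect each base-dimension exponent across the product:
  M: −(1) + (0) + 2·(0) = -1
  L: −(-3) + (2) + 2·(0) = 5
  T: −(0) + (-1) + 2·(-1) = -3
So the dimensions are [M⁻¹ L⁵ T⁻³].

M: -1, L: 5, T: -3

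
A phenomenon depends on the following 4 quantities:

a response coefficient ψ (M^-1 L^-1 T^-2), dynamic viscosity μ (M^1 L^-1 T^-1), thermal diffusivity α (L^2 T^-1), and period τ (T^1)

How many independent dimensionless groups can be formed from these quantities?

1

There are 4 variables and 3 base dimensions (M, L, T).
The dimension matrix has rank 3.
Independent dimensionless groups: 4 − 3 = 1.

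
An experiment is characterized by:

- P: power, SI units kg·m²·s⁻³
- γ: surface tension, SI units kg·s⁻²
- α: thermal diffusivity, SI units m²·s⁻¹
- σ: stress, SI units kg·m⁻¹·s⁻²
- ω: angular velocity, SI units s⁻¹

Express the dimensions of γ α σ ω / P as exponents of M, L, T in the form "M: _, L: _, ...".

Collect each base-dimension exponent across the product:
  M: −(1) + (1) + (0) + (1) + (0) = 1
  L: −(2) + (0) + (2) + (-1) + (0) = -1
  T: −(-3) + (-2) + (-1) + (-2) + (-1) = -3
So the dimensions are [M L⁻¹ T⁻³].

M: 1, L: -1, T: -3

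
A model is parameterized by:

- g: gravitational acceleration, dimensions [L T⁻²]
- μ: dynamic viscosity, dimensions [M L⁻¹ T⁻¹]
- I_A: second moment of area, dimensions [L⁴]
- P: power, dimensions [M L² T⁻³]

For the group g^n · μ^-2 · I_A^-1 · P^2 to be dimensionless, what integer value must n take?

-2

Balance the L exponent: (1)·n from g, plus −2·(-1) − (4) + 2·(2) = 2 from the rest, must sum to zero.
n + 2 = 0, so n = -2.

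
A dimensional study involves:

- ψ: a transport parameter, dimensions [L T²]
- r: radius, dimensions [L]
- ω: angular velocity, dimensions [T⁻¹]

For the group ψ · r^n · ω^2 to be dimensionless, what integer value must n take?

Balance the L exponent: (1)·n from r, plus (1) + 2·(0) = 1 from the rest, must sum to zero.
n + 1 = 0, so n = -1.

-1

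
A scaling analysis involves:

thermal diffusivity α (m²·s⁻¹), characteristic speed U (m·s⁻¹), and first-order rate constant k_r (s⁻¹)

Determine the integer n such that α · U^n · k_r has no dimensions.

-2

Balance the L exponent: (1)·n from U, plus (2) + (0) = 2 from the rest, must sum to zero.
n + 2 = 0, so n = -2.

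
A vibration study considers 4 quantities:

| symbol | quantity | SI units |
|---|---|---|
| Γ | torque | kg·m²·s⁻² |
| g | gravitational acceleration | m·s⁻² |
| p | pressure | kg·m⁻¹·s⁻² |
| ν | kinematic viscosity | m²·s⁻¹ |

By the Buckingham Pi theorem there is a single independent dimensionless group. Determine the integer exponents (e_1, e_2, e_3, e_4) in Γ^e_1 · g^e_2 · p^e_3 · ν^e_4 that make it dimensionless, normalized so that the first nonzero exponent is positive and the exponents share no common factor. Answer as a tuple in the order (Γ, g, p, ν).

M: e_1·(1) + e_2·(0) + e_3·(1) + e_4·(0) = 0
L: e_1·(2) + e_2·(1) + e_3·(-1) + e_4·(2) = 0
T: e_1·(-2) + e_2·(-2) + e_3·(-2) + e_4·(-1) = 0
Solving this homogeneous linear system for the smallest-integer solution (first nonzero entry positive) gives (1, 1, -1, -2).

(1, 1, -1, -2)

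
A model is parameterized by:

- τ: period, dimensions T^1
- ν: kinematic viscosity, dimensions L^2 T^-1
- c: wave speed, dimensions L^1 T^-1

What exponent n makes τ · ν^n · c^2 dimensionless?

Balance the L exponent: (2)·n from ν, plus (0) + 2·(1) = 2 from the rest, must sum to zero.
2n + 2 = 0, so n = -1.

-1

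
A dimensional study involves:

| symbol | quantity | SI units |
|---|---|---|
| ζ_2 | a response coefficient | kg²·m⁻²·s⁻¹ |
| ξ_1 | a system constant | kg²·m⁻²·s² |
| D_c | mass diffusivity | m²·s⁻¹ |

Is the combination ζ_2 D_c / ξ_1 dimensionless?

no

Sum the exponent of each base dimension across the product:
  M: [ζ_2]_M − [ξ_1]_M + [D_c]_M = (2) − (2) + (0) = 0
  L: [ζ_2]_L − [ξ_1]_L + [D_c]_L = (-2) − (-2) + (2) = 2
  T: [ζ_2]_T − [ξ_1]_T + [D_c]_T = (-1) − (2) + (-1) = -4
Net dimensions [L² T⁻⁴] ≠ [1] — not dimensionless.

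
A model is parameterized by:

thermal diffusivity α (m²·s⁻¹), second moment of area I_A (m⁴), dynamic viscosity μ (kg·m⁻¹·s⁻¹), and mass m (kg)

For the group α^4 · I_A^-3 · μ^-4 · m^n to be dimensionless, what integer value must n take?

Balance the M exponent: (1)·n from m, plus 4·(0) − 3·(0) − 4·(1) = -4 from the rest, must sum to zero.
n − 4 = 0, so n = 4.

4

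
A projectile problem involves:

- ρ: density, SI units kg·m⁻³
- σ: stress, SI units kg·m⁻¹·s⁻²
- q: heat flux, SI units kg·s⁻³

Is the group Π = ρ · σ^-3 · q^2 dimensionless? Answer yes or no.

yes

Sum the exponent of each base dimension across the product:
  M: [ρ]_M − 3·[σ]_M + 2·[q]_M = (1) − 3·(1) + 2·(1) = 0
  L: [ρ]_L − 3·[σ]_L + 2·[q]_L = (-3) − 3·(-1) + 2·(0) = 0
  T: [ρ]_T − 3·[σ]_T + 2·[q]_T = (0) − 3·(-2) + 2·(-3) = 0
All base exponents vanish — dimensionless.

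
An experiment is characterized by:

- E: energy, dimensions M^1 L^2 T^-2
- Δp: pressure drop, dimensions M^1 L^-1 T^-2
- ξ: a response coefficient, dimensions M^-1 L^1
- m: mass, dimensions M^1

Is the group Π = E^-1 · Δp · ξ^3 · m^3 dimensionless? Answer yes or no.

yes

Sum the exponent of each base dimension across the product:
  M: −[E]_M + [Δp]_M + 3·[ξ]_M + 3·[m]_M = −(1) + (1) + 3·(-1) + 3·(1) = 0
  L: −[E]_L + [Δp]_L + 3·[ξ]_L + 3·[m]_L = −(2) + (-1) + 3·(1) + 3·(0) = 0
  T: −[E]_T + [Δp]_T + 3·[ξ]_T + 3·[m]_T = −(-2) + (-2) + 3·(0) + 3·(0) = 0
All base exponents vanish — dimensionless.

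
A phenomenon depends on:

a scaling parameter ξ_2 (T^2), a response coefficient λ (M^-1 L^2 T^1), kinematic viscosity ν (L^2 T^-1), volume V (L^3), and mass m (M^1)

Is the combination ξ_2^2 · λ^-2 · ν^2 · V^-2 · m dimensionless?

Sum the exponent of each base dimension across the product:
  M: 2·[ξ_2]_M − 2·[λ]_M + 2·[ν]_M − 2·[V]_M + [m]_M = 2·(0) − 2·(-1) + 2·(0) − 2·(0) + (1) = 3
  L: 2·[ξ_2]_L − 2·[λ]_L + 2·[ν]_L − 2·[V]_L + [m]_L = 2·(0) − 2·(2) + 2·(2) − 2·(3) + (0) = -6
  T: 2·[ξ_2]_T − 2·[λ]_T + 2·[ν]_T − 2·[V]_T + [m]_T = 2·(2) − 2·(1) + 2·(-1) − 2·(0) + (0) = 0
Net dimensions [M³ L⁻⁶] ≠ [1] — not dimensionless.

no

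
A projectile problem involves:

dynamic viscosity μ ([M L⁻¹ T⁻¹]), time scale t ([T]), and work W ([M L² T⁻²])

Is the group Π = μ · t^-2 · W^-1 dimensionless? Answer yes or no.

Sum the exponent of each base dimension across the product:
  M: [μ]_M − 2·[t]_M − [W]_M = (1) − 2·(0) − (1) = 0
  L: [μ]_L − 2·[t]_L − [W]_L = (-1) − 2·(0) − (2) = -3
  T: [μ]_T − 2·[t]_T − [W]_T = (-1) − 2·(1) − (-2) = -1
Net dimensions [L⁻³ T⁻¹] ≠ [1] — not dimensionless.

no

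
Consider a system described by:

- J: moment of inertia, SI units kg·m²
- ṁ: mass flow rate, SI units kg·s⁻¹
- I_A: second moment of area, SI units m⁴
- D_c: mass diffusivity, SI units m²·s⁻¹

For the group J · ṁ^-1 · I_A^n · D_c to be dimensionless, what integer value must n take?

Balance the L exponent: (4)·n from I_A, plus (2) − (0) + (2) = 4 from the rest, must sum to zero.
4n + 4 = 0, so n = -1.

-1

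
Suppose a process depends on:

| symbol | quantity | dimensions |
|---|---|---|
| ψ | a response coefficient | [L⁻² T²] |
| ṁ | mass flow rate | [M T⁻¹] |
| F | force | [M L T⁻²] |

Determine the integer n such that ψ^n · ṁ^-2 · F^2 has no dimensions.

1

Balance the L exponent: (-2)·n from ψ, plus −2·(0) + 2·(1) = 2 from the rest, must sum to zero.
-2n + 2 = 0, so n = 1.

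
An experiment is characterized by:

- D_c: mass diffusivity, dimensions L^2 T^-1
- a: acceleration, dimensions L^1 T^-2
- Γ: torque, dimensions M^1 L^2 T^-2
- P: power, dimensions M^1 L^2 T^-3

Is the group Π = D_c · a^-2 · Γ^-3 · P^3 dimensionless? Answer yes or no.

yes

Sum the exponent of each base dimension across the product:
  M: [D_c]_M − 2·[a]_M − 3·[Γ]_M + 3·[P]_M = (0) − 2·(0) − 3·(1) + 3·(1) = 0
  L: [D_c]_L − 2·[a]_L − 3·[Γ]_L + 3·[P]_L = (2) − 2·(1) − 3·(2) + 3·(2) = 0
  T: [D_c]_T − 2·[a]_T − 3·[Γ]_T + 3·[P]_T = (-1) − 2·(-2) − 3·(-2) + 3·(-3) = 0
  I: [D_c]_I − 2·[a]_I − 3·[Γ]_I + 3·[P]_I = (0) − 2·(0) − 3·(0) + 3·(0) = 0
All base exponents vanish — dimensionless.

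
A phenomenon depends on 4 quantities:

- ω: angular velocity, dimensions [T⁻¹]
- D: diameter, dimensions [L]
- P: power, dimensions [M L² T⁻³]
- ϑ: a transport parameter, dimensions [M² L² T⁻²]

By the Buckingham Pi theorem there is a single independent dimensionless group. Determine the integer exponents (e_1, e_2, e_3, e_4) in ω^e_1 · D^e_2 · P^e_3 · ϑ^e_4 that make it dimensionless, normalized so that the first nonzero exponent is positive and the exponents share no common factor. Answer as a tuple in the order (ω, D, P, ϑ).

(4, 2, -2, 1)

M: e_1·(0) + e_2·(0) + e_3·(1) + e_4·(2) = 0
L: e_1·(0) + e_2·(1) + e_3·(2) + e_4·(2) = 0
T: e_1·(-1) + e_2·(0) + e_3·(-3) + e_4·(-2) = 0
Solving this homogeneous linear system for the smallest-integer solution (first nonzero entry positive) gives (4, 2, -2, 1).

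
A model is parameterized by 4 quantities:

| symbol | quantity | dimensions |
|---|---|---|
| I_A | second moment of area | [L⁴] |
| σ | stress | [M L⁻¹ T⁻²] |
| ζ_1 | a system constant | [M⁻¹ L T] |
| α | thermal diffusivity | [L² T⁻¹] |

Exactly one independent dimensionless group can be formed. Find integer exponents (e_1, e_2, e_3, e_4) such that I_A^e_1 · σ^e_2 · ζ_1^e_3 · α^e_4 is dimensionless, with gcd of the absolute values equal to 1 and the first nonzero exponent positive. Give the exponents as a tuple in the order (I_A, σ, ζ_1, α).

M: e_1·(0) + e_2·(1) + e_3·(-1) + e_4·(0) = 0
L: e_1·(4) + e_2·(-1) + e_3·(1) + e_4·(2) = 0
T: e_1·(0) + e_2·(-2) + e_3·(1) + e_4·(-1) = 0
Solving this homogeneous linear system for the smallest-integer solution (first nonzero entry positive) gives (1, 2, 2, -2).

(1, 2, 2, -2)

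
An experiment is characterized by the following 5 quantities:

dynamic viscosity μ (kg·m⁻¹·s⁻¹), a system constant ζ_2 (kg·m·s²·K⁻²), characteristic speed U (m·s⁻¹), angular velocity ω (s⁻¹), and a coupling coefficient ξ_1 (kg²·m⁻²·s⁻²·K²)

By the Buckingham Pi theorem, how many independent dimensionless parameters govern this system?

There are 5 variables and 4 base dimensions (M, L, T, Θ).
The dimension matrix has rank 4.
Independent dimensionless groups: 5 − 4 = 1.

1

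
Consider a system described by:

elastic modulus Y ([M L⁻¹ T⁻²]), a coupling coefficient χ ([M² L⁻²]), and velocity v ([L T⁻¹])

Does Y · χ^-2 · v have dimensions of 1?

Sum the exponent of each base dimension across the product:
  M: [Y]_M − 2·[χ]_M + [v]_M = (1) − 2·(2) + (0) = -3
  L: [Y]_L − 2·[χ]_L + [v]_L = (-1) − 2·(-2) + (1) = 4
  T: [Y]_T − 2·[χ]_T + [v]_T = (-2) − 2·(0) + (-1) = -3
Net dimensions [M⁻³ L⁴ T⁻³] ≠ [1] — not dimensionless.

no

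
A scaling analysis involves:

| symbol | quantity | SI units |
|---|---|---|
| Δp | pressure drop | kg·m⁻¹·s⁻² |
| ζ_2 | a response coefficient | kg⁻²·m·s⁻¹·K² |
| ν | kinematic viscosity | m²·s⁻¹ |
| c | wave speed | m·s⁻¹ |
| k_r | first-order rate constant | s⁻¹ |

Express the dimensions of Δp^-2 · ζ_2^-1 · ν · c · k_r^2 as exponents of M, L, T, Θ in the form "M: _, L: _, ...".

M: 0, L: 4, T: 1, Θ: -2

Collect each base-dimension exponent across the product:
  M: −2·(1) − (-2) + (0) + (0) + 2·(0) = 0
  L: −2·(-1) − (1) + (2) + (1) + 2·(0) = 4
  T: −2·(-2) − (-1) + (-1) + (-1) + 2·(-1) = 1
  Θ: −2·(0) − (2) + (0) + (0) + 2·(0) = -2
So the dimensions are [L⁴ T Θ⁻²].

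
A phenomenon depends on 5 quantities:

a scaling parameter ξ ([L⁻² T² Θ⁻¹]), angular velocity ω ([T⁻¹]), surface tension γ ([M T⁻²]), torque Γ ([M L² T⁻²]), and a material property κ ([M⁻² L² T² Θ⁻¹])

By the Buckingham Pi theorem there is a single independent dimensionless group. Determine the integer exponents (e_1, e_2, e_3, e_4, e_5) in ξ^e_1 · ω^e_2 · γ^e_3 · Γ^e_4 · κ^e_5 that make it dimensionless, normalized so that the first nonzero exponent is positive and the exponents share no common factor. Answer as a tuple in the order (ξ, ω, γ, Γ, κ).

M: e_1·(0) + e_2·(0) + e_3·(1) + e_4·(1) + e_5·(-2) = 0
L: e_1·(-2) + e_2·(0) + e_3·(0) + e_4·(2) + e_5·(2) = 0
T: e_1·(2) + e_2·(-1) + e_3·(-2) + e_4·(-2) + e_5·(2) = 0
Θ: e_1·(-1) + e_2·(0) + e_3·(0) + e_4·(0) + e_5·(-1) = 0
Solving this homogeneous linear system for the smallest-integer solution (first nonzero entry positive) gives (1, 4, -4, 2, -1).

(1, 4, -4, 2, -1)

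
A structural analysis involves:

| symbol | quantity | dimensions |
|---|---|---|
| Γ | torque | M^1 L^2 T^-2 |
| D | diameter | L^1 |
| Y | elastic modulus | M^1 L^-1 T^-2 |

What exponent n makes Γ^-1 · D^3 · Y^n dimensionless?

1

Balance the M exponent: (1)·n from Y, plus −(1) + 3·(0) = -1 from the rest, must sum to zero.
n − 1 = 0, so n = 1.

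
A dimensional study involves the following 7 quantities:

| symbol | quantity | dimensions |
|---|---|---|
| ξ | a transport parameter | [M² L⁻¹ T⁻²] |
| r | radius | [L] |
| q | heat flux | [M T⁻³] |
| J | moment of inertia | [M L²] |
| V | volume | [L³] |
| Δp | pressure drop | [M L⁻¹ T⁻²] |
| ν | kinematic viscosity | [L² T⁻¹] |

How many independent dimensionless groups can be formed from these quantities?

4

There are 7 variables and 3 base dimensions (M, L, T).
The dimension matrix has rank 3.
Independent dimensionless groups: 7 − 3 = 4.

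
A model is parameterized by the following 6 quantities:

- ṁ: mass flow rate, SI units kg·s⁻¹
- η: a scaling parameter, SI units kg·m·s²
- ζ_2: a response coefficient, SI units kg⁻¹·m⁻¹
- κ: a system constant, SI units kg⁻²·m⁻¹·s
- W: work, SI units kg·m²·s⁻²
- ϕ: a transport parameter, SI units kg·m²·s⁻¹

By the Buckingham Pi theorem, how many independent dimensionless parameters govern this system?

There are 6 variables and 3 base dimensions (M, L, T).
The dimension matrix has rank 3.
Independent dimensionless groups: 6 − 3 = 3.

3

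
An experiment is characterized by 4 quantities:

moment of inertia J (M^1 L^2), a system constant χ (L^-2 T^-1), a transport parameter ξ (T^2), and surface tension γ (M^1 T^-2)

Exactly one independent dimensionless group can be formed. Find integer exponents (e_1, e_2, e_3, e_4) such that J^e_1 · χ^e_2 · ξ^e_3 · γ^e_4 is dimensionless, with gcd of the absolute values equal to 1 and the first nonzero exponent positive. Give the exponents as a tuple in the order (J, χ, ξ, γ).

M: e_1·(1) + e_2·(0) + e_3·(0) + e_4·(1) = 0
L: e_1·(2) + e_2·(-2) + e_3·(0) + e_4·(0) = 0
T: e_1·(0) + e_2·(-1) + e_3·(2) + e_4·(-2) = 0
Solving this homogeneous linear system for the smallest-integer solution (first nonzero entry positive) gives (2, 2, -1, -2).

(2, 2, -1, -2)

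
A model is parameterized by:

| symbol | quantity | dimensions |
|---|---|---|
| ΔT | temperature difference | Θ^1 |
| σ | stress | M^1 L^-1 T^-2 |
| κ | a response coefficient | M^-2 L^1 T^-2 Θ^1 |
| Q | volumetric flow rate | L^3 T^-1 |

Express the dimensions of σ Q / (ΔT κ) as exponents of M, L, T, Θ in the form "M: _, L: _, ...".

Collect each base-dimension exponent across the product:
  M: −(0) + (1) − (-2) + (0) = 3
  L: −(0) + (-1) − (1) + (3) = 1
  T: −(0) + (-2) − (-2) + (-1) = -1
  Θ: −(1) + (0) − (1) + (0) = -2
So the dimensions are [M³ L T⁻¹ Θ⁻²].

M: 3, L: 1, T: -1, Θ: -2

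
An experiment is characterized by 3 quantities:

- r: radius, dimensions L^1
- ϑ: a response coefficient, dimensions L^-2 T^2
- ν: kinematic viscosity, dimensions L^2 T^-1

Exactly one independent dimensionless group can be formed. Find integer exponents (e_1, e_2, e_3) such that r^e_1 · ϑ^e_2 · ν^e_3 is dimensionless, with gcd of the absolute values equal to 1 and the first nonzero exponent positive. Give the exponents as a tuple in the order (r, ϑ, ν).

L: e_1·(1) + e_2·(-2) + e_3·(2) = 0
T: e_1·(0) + e_2·(2) + e_3·(-1) = 0
Solving this homogeneous linear system for the smallest-integer solution (first nonzero entry positive) gives (2, -1, -2).

(2, -1, -2)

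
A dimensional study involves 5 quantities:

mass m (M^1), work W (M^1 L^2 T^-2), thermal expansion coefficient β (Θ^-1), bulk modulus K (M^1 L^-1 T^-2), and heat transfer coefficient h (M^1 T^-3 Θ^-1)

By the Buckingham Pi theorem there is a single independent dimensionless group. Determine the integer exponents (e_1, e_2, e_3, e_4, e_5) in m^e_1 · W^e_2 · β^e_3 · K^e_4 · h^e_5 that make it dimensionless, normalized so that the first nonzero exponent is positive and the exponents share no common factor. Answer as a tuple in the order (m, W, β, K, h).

(1, -1, -2, -2, 2)

M: e_1·(1) + e_2·(1) + e_3·(0) + e_4·(1) + e_5·(1) = 0
L: e_1·(0) + e_2·(2) + e_3·(0) + e_4·(-1) + e_5·(0) = 0
T: e_1·(0) + e_2·(-2) + e_3·(0) + e_4·(-2) + e_5·(-3) = 0
Θ: e_1·(0) + e_2·(0) + e_3·(-1) + e_4·(0) + e_5·(-1) = 0
Solving this homogeneous linear system for the smallest-integer solution (first nonzero entry positive) gives (1, -1, -2, -2, 2).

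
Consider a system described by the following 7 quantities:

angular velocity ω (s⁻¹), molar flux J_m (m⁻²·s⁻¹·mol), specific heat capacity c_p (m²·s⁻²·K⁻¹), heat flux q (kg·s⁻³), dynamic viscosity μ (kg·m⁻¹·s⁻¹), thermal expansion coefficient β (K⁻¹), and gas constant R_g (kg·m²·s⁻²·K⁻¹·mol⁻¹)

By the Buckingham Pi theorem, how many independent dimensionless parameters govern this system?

2

There are 7 variables and 5 base dimensions (M, L, T, Θ, N).
The dimension matrix has rank 5.
Independent dimensionless groups: 7 − 5 = 2.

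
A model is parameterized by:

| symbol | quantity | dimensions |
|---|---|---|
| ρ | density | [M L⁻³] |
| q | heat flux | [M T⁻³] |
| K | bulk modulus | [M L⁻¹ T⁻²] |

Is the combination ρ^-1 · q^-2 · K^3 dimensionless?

Sum the exponent of each base dimension across the product:
  M: −[ρ]_M − 2·[q]_M + 3·[K]_M = −(1) − 2·(1) + 3·(1) = 0
  L: −[ρ]_L − 2·[q]_L + 3·[K]_L = −(-3) − 2·(0) + 3·(-1) = 0
  T: −[ρ]_T − 2·[q]_T + 3·[K]_T = −(0) − 2·(-3) + 3·(-2) = 0
All base exponents vanish — dimensionless.

yes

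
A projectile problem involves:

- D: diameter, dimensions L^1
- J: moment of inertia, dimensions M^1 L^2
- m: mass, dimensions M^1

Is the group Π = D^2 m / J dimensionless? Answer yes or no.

yes

Sum the exponent of each base dimension across the product:
  M: 2·[D]_M − [J]_M + [m]_M = 2·(0) − (1) + (1) = 0
  L: 2·[D]_L − [J]_L + [m]_L = 2·(1) − (2) + (0) = 0
  T: 2·[D]_T − [J]_T + [m]_T = 2·(0) − (0) + (0) = 0
All base exponents vanish — dimensionless.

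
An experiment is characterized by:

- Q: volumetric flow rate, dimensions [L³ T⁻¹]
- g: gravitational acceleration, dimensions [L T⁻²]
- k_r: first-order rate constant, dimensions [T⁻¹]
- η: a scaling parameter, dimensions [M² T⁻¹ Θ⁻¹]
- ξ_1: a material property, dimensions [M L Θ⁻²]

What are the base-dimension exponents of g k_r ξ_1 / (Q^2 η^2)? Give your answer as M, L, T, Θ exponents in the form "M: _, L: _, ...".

Collect each base-dimension exponent across the product:
  M: −2·(0) + (0) + (0) − 2·(2) + (1) = -3
  L: −2·(3) + (1) + (0) − 2·(0) + (1) = -4
  T: −2·(-1) + (-2) + (-1) − 2·(-1) + (0) = 1
  Θ: −2·(0) + (0) + (0) − 2·(-1) + (-2) = 0
So the dimensions are [M⁻³ L⁻⁴ T].

M: -3, L: -4, T: 1, Θ: 0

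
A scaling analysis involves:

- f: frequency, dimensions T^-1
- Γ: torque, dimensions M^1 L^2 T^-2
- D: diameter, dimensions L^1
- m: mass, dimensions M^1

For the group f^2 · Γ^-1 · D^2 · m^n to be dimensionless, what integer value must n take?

Balance the M exponent: (1)·n from m, plus 2·(0) − (1) + 2·(0) = -1 from the rest, must sum to zero.
n − 1 = 0, so n = 1.

1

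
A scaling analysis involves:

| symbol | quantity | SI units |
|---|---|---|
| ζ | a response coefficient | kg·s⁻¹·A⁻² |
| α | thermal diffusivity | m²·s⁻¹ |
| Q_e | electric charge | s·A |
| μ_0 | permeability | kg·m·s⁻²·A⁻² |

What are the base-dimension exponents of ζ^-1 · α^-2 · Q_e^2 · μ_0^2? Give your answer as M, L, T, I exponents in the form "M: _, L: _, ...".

M: 1, L: -2, T: 1, I: 0

Collect each base-dimension exponent across the product:
  M: −(1) − 2·(0) + 2·(0) + 2·(1) = 1
  L: −(0) − 2·(2) + 2·(0) + 2·(1) = -2
  T: −(-1) − 2·(-1) + 2·(1) + 2·(-2) = 1
  I: −(-2) − 2·(0) + 2·(1) + 2·(-2) = 0
So the dimensions are [M L⁻² T].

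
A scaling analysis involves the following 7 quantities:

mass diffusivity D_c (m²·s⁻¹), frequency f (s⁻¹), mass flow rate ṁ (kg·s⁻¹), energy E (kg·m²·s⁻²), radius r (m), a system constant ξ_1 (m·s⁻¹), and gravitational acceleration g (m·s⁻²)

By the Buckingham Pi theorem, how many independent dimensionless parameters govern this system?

4

There are 7 variables and 3 base dimensions (M, L, T).
The dimension matrix has rank 3.
Independent dimensionless groups: 7 − 3 = 4.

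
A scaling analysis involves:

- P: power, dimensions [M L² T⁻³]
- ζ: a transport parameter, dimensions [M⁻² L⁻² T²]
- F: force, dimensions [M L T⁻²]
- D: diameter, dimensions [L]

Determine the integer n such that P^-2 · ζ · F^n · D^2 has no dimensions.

Balance the M exponent: (1)·n from F, plus −2·(1) + (-2) + 2·(0) = -4 from the rest, must sum to zero.
n − 4 = 0, so n = 4.

4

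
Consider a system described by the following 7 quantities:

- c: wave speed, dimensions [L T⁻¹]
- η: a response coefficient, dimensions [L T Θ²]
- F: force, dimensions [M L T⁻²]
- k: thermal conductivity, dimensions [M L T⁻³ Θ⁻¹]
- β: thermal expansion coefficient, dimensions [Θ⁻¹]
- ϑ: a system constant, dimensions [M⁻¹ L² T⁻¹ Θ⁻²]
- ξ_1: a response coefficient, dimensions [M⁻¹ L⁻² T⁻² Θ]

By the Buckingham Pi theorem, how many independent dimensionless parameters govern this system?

There are 7 variables and 4 base dimensions (M, L, T, Θ).
The dimension matrix has rank 4.
Independent dimensionless groups: 7 − 4 = 3.

3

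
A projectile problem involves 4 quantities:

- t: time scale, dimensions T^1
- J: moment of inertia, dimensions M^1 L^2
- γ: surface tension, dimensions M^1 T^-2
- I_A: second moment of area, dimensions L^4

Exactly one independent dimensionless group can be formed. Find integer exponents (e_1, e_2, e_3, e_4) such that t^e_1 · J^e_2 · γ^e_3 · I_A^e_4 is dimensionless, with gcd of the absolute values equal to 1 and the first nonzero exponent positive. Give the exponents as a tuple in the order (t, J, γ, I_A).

(4, -2, 2, 1)

M: e_1·(0) + e_2·(1) + e_3·(1) + e_4·(0) = 0
L: e_1·(0) + e_2·(2) + e_3·(0) + e_4·(4) = 0
T: e_1·(1) + e_2·(0) + e_3·(-2) + e_4·(0) = 0
Solving this homogeneous linear system for the smallest-integer solution (first nonzero entry positive) gives (4, -2, 2, 1).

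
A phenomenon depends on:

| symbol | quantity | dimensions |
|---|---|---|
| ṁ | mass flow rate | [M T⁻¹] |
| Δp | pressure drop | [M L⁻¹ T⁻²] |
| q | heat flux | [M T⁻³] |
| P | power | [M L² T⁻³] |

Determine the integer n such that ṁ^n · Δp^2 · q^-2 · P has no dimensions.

-1

Balance the M exponent: (1)·n from ṁ, plus 2·(1) − 2·(1) + (1) = 1 from the rest, must sum to zero.
n + 1 = 0, so n = -1.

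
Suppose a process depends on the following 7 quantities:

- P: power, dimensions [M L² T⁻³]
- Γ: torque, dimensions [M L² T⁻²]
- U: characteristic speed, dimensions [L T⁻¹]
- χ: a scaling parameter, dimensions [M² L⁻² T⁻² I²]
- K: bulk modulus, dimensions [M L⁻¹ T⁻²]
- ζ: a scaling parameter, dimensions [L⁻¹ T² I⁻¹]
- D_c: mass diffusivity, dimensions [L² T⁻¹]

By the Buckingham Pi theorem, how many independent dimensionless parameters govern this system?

There are 7 variables and 4 base dimensions (M, L, T, I).
The dimension matrix has rank 4.
Independent dimensionless groups: 7 − 4 = 3.

3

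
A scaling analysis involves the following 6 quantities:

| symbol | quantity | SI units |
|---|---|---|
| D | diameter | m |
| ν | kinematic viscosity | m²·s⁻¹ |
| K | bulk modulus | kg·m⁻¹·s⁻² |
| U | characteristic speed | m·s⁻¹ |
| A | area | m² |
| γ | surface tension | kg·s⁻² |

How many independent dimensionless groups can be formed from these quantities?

3

There are 6 variables and 3 base dimensions (M, L, T).
The dimension matrix has rank 3.
Independent dimensionless groups: 6 − 3 = 3.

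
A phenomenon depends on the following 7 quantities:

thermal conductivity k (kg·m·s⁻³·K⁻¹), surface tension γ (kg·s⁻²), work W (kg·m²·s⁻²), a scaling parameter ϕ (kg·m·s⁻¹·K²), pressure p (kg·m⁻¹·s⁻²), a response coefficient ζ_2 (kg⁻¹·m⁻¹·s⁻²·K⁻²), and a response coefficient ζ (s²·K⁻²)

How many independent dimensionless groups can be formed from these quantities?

There are 7 variables and 4 base dimensions (M, L, T, Θ).
The dimension matrix has rank 4.
Independent dimensionless groups: 7 − 4 = 3.

3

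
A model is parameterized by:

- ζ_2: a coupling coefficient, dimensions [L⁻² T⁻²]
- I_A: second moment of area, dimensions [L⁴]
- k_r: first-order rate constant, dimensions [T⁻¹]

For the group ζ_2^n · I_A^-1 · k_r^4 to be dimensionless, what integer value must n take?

Balance the L exponent: (-2)·n from ζ_2, plus −(4) + 4·(0) = -4 from the rest, must sum to zero.
-2n − 4 = 0, so n = -2.

-2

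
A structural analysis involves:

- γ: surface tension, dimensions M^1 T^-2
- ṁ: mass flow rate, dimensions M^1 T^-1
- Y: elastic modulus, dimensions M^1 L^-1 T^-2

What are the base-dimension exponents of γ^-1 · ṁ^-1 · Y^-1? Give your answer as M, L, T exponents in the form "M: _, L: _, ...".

M: -3, L: 1, T: 5

Collect each base-dimension exponent across the product:
  M: −(1) − (1) − (1) = -3
  L: −(0) − (0) − (-1) = 1
  T: −(-2) − (-1) − (-2) = 5
So the dimensions are [M⁻³ L T⁵].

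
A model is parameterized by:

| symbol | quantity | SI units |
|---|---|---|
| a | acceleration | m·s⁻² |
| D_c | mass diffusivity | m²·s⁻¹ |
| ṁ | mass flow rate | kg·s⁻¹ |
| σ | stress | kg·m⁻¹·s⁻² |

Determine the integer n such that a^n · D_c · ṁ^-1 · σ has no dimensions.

Balance the L exponent: (1)·n from a, plus (2) − (0) + (-1) = 1 from the rest, must sum to zero.
n + 1 = 0, so n = -1.

-1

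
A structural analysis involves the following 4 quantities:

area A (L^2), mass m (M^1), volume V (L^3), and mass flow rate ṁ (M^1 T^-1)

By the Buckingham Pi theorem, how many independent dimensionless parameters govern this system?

There are 4 variables and 3 base dimensions (M, L, T).
The dimension matrix has rank 3.
Independent dimensionless groups: 4 − 3 = 1.

1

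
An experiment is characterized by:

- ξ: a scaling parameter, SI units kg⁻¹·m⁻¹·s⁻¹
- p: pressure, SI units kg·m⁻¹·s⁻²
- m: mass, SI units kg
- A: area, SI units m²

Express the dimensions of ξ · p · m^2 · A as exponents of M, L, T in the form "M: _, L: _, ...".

Collect each base-dimension exponent across the product:
  M: (-1) + (1) + 2·(1) + (0) = 2
  L: (-1) + (-1) + 2·(0) + (2) = 0
  T: (-1) + (-2) + 2·(0) + (0) = -3
So the dimensions are [M² T⁻³].

M: 2, L: 0, T: -3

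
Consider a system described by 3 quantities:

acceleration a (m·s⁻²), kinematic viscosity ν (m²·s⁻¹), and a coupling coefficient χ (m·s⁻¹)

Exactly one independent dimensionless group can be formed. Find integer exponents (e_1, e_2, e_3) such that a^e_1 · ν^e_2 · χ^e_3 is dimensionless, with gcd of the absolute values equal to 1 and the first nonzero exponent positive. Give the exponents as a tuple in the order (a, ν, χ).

(1, 1, -3)

L: e_1·(1) + e_2·(2) + e_3·(1) = 0
T: e_1·(-2) + e_2·(-1) + e_3·(-1) = 0
Solving this homogeneous linear system for the smallest-integer solution (first nonzero entry positive) gives (1, 1, -3).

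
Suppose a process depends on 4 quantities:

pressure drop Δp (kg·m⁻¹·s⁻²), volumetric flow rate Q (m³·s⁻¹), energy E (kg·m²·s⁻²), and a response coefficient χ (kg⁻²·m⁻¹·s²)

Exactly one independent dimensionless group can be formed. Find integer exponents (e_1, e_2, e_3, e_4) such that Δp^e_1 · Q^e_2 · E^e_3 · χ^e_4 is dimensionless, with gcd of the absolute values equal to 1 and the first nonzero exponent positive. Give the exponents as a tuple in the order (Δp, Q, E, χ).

M: e_1·(1) + e_2·(0) + e_3·(1) + e_4·(-2) = 0
L: e_1·(-1) + e_2·(3) + e_3·(2) + e_4·(-1) = 0
T: e_1·(-2) + e_2·(-1) + e_3·(-2) + e_4·(2) = 0
Solving this homogeneous linear system for the smallest-integer solution (first nonzero entry positive) gives (1, 2, -3, -1).

(1, 2, -3, -1)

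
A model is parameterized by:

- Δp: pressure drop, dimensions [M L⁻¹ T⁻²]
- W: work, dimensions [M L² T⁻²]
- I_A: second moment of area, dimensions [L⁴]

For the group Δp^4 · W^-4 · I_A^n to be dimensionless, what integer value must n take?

3

Balance the L exponent: (4)·n from I_A, plus 4·(-1) − 4·(2) = -12 from the rest, must sum to zero.
4n − 12 = 0, so n = 3.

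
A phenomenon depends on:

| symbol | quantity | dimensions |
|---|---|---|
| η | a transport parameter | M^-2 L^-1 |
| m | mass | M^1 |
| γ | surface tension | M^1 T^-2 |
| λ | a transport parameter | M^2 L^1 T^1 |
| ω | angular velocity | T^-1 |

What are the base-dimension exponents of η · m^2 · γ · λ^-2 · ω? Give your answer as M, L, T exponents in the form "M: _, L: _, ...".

Collect each base-dimension exponent across the product:
  M: (-2) + 2·(1) + (1) − 2·(2) + (0) = -3
  L: (-1) + 2·(0) + (0) − 2·(1) + (0) = -3
  T: (0) + 2·(0) + (-2) − 2·(1) + (-1) = -5
So the dimensions are [M⁻³ L⁻³ T⁻⁵].

M: -3, L: -3, T: -5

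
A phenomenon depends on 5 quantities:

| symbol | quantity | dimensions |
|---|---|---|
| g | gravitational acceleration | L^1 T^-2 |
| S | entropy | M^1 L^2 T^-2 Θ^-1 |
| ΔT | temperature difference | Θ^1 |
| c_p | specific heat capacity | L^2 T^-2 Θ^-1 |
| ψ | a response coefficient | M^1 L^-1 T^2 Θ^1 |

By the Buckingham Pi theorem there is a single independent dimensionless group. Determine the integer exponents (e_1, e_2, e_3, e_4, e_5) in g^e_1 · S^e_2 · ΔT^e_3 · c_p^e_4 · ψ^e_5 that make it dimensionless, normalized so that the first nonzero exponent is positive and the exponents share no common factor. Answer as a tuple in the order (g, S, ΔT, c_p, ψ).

M: e_1·(0) + e_2·(1) + e_3·(0) + e_4·(0) + e_5·(1) = 0
L: e_1·(1) + e_2·(2) + e_3·(0) + e_4·(2) + e_5·(-1) = 0
T: e_1·(-2) + e_2·(-2) + e_3·(0) + e_4·(-2) + e_5·(2) = 0
Θ: e_1·(0) + e_2·(-1) + e_3·(1) + e_4·(-1) + e_5·(1) = 0
Solving this homogeneous linear system for the smallest-integer solution (first nonzero entry positive) gives (1, -1, -1, 1, 1).

(1, -1, -1, 1, 1)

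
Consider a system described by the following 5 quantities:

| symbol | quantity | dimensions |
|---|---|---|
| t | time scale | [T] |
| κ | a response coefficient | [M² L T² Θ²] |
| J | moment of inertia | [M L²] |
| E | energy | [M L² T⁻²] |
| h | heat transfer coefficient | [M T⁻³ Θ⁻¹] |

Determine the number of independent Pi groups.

1

There are 5 variables and 4 base dimensions (M, L, T, Θ).
The dimension matrix has rank 4.
Independent dimensionless groups: 5 − 4 = 1.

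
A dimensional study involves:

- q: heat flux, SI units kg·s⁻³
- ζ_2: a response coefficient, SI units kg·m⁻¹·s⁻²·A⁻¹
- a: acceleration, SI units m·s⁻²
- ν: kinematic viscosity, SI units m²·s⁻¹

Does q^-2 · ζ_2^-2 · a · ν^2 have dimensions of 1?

Sum the exponent of each base dimension across the product:
  M: −2·[q]_M − 2·[ζ_2]_M + [a]_M + 2·[ν]_M = −2·(1) − 2·(1) + (0) + 2·(0) = -4
  L: −2·[q]_L − 2·[ζ_2]_L + [a]_L + 2·[ν]_L = −2·(0) − 2·(-1) + (1) + 2·(2) = 7
  T: −2·[q]_T − 2·[ζ_2]_T + [a]_T + 2·[ν]_T = −2·(-3) − 2·(-2) + (-2) + 2·(-1) = 6
  I: −2·[q]_I − 2·[ζ_2]_I + [a]_I + 2·[ν]_I = −2·(0) − 2·(-1) + (0) + 2·(0) = 2
Net dimensions [M⁻⁴ L⁷ T⁶ I²] ≠ [1] — not dimensionless.

no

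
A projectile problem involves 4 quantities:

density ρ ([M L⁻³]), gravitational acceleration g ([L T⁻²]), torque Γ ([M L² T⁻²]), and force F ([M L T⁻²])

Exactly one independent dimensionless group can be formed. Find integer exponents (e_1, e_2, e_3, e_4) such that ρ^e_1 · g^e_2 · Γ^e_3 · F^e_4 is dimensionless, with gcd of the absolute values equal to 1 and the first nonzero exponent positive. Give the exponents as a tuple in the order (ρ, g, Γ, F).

(1, 1, 3, -4)

M: e_1·(1) + e_2·(0) + e_3·(1) + e_4·(1) = 0
L: e_1·(-3) + e_2·(1) + e_3·(2) + e_4·(1) = 0
T: e_1·(0) + e_2·(-2) + e_3·(-2) + e_4·(-2) = 0
Solving this homogeneous linear system for the smallest-integer solution (first nonzero entry positive) gives (1, 1, 3, -4).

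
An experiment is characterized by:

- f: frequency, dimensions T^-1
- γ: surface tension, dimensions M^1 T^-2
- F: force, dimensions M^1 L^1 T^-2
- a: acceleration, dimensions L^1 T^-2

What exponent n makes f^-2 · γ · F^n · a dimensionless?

-1

Balance the M exponent: (1)·n from F, plus −2·(0) + (1) + (0) = 1 from the rest, must sum to zero.
n + 1 = 0, so n = -1.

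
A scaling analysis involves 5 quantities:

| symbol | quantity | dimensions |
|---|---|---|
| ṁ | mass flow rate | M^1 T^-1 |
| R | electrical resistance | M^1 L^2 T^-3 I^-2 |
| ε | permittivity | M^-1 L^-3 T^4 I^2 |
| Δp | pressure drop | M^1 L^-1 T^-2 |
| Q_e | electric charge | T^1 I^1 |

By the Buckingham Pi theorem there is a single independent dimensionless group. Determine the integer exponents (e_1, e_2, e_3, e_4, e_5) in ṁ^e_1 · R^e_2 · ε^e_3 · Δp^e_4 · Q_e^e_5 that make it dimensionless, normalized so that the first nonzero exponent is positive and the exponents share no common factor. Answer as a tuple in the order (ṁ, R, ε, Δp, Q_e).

M: e_1·(1) + e_2·(1) + e_3·(-1) + e_4·(1) + e_5·(0) = 0
L: e_1·(0) + e_2·(2) + e_3·(-3) + e_4·(-1) + e_5·(0) = 0
T: e_1·(-1) + e_2·(-3) + e_3·(4) + e_4·(-2) + e_5·(1) = 0
I: e_1·(0) + e_2·(-2) + e_3·(2) + e_4·(0) + e_5·(1) = 0
Solving this homogeneous linear system for the smallest-integer solution (first nonzero entry positive) gives (2, -2, -1, -1, -2).

(2, -2, -1, -1, -2)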